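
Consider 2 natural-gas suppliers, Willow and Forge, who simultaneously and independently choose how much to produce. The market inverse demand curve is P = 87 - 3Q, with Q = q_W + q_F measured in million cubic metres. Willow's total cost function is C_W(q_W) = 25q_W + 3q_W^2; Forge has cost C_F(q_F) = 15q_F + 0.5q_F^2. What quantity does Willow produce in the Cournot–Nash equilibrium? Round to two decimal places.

Willow's profit: π_W = (87 - 3Q)q_W - (25q_W + 3q_W²). Setting ∂π_W/∂q_W = 0: 62 - 12q_W - 3(q_F) = 0.
Forge's first-order condition: 72 - 7q_F - 3(q_W) = 0.
Rearranging gives the reaction functions q_W = (62 - 3q_F)/12 and q_F = (72 - 3q_W)/7.
Solving the pair: q_W = 218/75, q_F = 226/25.

2.91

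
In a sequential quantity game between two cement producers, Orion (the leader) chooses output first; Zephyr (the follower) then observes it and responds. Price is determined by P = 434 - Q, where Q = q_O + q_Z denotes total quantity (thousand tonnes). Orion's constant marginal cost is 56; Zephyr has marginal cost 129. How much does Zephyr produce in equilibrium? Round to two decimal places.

39.75

Solve by backward induction. Given q_O, the follower Zephyr maximises π_Z = (434 - q_O - q_Z)q_Z - 129q_Z.
Follower FOC: 305 - q_O - 2q_Z = 0, so q_Z(q_O) = (305 - q_O)/2.
Orion substitutes q_Z(q_O) into its own profit: π_O = q_O(434 - q_O - (305 - q_O)/2) - 56q_O = (563/2 - (1/2)q_O)q_O - 56q_O.
The leader's first-order condition 451/2 - q_O = 0 yields q_O = 451/2.
Then q_Z = (305 - 451/2)/2 = 159/4.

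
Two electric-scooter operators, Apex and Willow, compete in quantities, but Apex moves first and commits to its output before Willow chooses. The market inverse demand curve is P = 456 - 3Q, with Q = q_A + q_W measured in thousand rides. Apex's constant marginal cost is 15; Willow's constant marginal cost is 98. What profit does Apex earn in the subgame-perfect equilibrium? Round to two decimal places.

11440.67

The follower Willow best-responds to any q_A: π_W = (456 - 3Q)q_W - 98q_W.
∂π_W/∂q_W = 358 - 3q_A - 6q_W = 0 gives the reaction function q_W = (358 - 3q_A)/6.
The leader anticipates this reaction. Substituting into P = 456 - 3Q gives P = 277 - (3/2)q_A, so π_A = (277 - (3/2)q_A)q_A - 15q_A.
Leader FOC: 262 - 3q_A = 0, so q_A = 262/3.
Then q_W = (358 - 3·(262/3))/6 = 16.
Price P = 456 - 3·(310/3) = 146.
Apex's profit: (146 - 15)·(262/3) = 11440.6667.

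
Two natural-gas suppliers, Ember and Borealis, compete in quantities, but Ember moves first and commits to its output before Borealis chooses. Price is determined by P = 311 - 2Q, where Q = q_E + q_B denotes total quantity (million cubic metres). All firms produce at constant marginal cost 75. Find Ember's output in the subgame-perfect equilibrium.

59

The follower Borealis best-responds to any q_E: π_B = (311 - 2Q)q_B - 75q_B.
Follower FOC: 236 - 2q_E - 4q_B = 0, so q_B(q_E) = (236 - 2q_E)/4.
The leader anticipates this reaction. Substituting into P = 311 - 2Q gives P = 193 - q_E, so π_E = (193 - q_E)q_E - 75q_E.
Maximising: ∂π_E/∂q_E = 118 - 2q_E = 0, giving q_E = 59.
Then q_B = (236 - 2·59)/4 = 59/2.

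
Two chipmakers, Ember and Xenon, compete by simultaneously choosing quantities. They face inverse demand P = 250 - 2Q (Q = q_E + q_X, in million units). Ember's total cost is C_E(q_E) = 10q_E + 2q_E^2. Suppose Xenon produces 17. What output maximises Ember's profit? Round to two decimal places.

With the rival's output fixed at 17, Ember's profit is π_E = (250 - 2·17 - 2q_E)q_E - (10q_E + 2q_E²) = (216 - 2q_E)q_E - (10q_E + 2q_E²).
∂π_E/∂q_E = 206 - 8q_E = 0, so q_E = 103/4.

25.75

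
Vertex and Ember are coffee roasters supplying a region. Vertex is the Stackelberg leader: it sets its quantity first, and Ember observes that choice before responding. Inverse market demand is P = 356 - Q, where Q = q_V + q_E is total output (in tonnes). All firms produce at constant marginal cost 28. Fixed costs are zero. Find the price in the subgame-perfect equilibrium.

110

The follower Ember best-responds to any q_V: π_E = (356 - Q)q_E - 28q_E.
Follower FOC: 328 - q_V - 2q_E = 0, so q_E(q_V) = (328 - q_V)/2.
Vertex substitutes q_E(q_V) into its own profit: π_V = q_V(356 - q_V - (328 - q_V)/2) - 28q_V = (192 - (1/2)q_V)q_V - 28q_V.
Leader FOC: 164 - q_V = 0, so q_V = 164.
Then q_E = (328 - 164)/2 = 82.
Total output Q = 246, so price P = 356 - 246 = 110.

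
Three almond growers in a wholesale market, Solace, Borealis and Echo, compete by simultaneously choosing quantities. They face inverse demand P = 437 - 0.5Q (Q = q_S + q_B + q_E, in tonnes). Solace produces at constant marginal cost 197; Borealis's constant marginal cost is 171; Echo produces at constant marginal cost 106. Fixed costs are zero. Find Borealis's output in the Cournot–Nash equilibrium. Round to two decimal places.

113.50

Solace's profit: π_S = (437 - 0.5Q)q_S - (197q_S). Setting ∂π_S/∂q_S = 0: 240 - q_S - (1/2)(q_B + q_E) = 0.
Borealis's first-order condition: 266 - q_B - (1/2)(q_S + q_E) = 0.
Echo's first-order condition: 331 - q_E - (1/2)(q_S + q_B) = 0.
Summing all 3 equations gives 837 − 2Q = 0, hence Q = 837/2.
Back-substituting: q_S = (240 − 837/4)/(1/2) = 123/2, q_B = (266 − 837/4)/(1/2) = 227/2, q_E = (331 − 837/4)/(1/2) = 487/2.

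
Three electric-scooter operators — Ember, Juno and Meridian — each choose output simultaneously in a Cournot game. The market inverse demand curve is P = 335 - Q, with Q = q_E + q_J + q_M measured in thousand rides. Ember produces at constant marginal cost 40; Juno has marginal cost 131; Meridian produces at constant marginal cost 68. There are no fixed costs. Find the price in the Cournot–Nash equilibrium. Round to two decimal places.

Ember's profit: π_E = (335 - Q)q_E - (40q_E). Setting ∂π_E/∂q_E = 0: 295 - 2q_E - (q_J + q_M) = 0.
Juno's first-order condition: 204 - 2q_J - (q_E + q_M) = 0.
Meridian's first-order condition: 267 - 2q_M - (q_E + q_J) = 0.
Adding the 3 conditions: 766 − 2Q − 2Q = 0, i.e. Q = 383/2.
Back-substituting: q_E = (295 − 383/2) = 207/2, q_J = (204 − 383/2) = 25/2, q_M = (267 − 383/2) = 151/2.
Total output Q = 383/2, so price P = 335 - 383/2 = 287/2.

143.50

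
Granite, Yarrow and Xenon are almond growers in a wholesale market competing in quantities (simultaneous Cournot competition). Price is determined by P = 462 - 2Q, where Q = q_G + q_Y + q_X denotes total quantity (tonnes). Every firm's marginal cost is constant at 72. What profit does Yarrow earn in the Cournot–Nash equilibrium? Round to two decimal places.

Each firm earns π_i = (462 - 2Q)q_i - 72q_i.
First-order condition (treating rivals' output as given): 390 - 4q_i - 2·Σ_{j≠i} q_j = 0.
With identical firms every q_j equals q_i, so Σ_{j≠i} q_j = 2q_i and 390 = 8q_i, giving q_i = 195/4.
Price P = 462 - 2·(585/4) = 339/2.
Yarrow's profit: (339/2 - 72)·(195/4) = 4753.1250.

4753.13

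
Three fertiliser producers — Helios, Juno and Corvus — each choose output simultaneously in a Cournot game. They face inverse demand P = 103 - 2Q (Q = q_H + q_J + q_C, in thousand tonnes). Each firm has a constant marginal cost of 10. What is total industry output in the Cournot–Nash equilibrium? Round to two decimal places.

34.88

A representative firm's profit is π_i = q_i(103 - 2Q) - 10q_i.
First-order condition (treating rivals' output as given): 93 - 4q_i - 2·Σ_{j≠i} q_j = 0.
By symmetry each firm produces the same amount; substituting Σ_{j≠i} q_j = 2q_i yields q_i = 93/8.
Total output Q = 93/8 + 93/8 + 93/8 = 279/8.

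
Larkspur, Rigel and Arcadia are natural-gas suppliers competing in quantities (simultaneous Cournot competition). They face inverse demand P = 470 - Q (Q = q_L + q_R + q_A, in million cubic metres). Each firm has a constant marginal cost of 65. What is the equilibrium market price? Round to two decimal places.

Each firm earns π_i = (470 - Q)q_i - 65q_i.
First-order condition (treating rivals' output as given): 405 - 2q_i - Σ_{j≠i} q_j = 0.
With identical firms every q_j equals q_i, so Σ_{j≠i} q_j = 2q_i and 405 = 4q_i, giving q_i = 405/4.
Total output Q = 1215/4, so price P = 470 - 1215/4 = 665/4.

166.25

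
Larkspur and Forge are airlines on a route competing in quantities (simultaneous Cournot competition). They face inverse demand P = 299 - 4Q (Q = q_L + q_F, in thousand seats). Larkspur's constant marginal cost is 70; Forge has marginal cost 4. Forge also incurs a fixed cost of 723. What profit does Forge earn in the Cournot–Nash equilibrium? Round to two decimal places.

2897.03

Larkspur's profit: π_L = (299 - 4Q)q_L - (70q_L). Setting ∂π_L/∂q_L = 0: 229 - 8q_L - 4(q_F) = 0.
Forge's first-order condition: 295 - 8q_F - 4(q_L) = 0.
So q_L = (229 - 4q_F)/8 and q_F = (295 - 4q_L)/8.
Solving the pair: q_L = 163/12, q_F = 361/12.
Price P = 299 - 4·(131/3) = 373/3.
Forge's profit: (373/3 - 4)·(361/12) - 723 = 2897.0278.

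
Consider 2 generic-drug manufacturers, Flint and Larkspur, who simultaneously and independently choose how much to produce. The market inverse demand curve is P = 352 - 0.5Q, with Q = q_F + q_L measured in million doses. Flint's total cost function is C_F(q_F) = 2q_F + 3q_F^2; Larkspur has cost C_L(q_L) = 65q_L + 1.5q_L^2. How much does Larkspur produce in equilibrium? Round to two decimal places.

66.09

Flint's profit: π_F = (352 - 0.5Q)q_F - (2q_F + 3q_F²). Setting ∂π_F/∂q_F = 0: 350 - 7q_F - (1/2)(q_L) = 0.
Larkspur's profit: π_L = (352 - 0.5Q)q_L - (65q_L + (3/2)q_L²). Setting ∂π_L/∂q_L = 0: 287 - 4q_L - (1/2)(q_F) = 0.
Rearranging gives the reaction functions q_F = (350 - (1/2)q_L)/7 and q_L = (287 - (1/2)q_F)/4.
Substituting one into the other gives q_F = 45.2793 and q_L = 66.0901.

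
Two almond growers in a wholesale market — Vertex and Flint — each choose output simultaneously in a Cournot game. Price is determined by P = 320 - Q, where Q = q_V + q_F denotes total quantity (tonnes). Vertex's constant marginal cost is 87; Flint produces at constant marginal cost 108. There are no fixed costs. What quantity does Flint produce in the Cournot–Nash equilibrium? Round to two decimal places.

63.67

Vertex's profit: π_V = (320 - Q)q_V - (87q_V). Setting ∂π_V/∂q_V = 0: 233 - 2q_V - (q_F) = 0.
Flint's profit: π_F = (320 - Q)q_F - (108q_F). Setting ∂π_F/∂q_F = 0: 212 - 2q_F - (q_V) = 0.
Best responses: q_V = (233 - q_F)/2, q_F = (212 - q_V)/2.
Substituting one into the other gives q_V = 254/3 and q_F = 191/3.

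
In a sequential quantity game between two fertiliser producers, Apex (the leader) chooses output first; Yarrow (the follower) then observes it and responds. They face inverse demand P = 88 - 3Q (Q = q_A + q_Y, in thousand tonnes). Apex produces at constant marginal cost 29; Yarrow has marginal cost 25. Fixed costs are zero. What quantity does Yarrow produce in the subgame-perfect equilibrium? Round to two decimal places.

The follower Yarrow best-responds to any q_A: π_Y = (88 - 3Q)q_Y - 25q_Y.
∂π_Y/∂q_Y = 63 - 3q_A - 6q_Y = 0 gives the reaction function q_Y = (63 - 3q_A)/6.
The leader anticipates this reaction. Substituting into P = 88 - 3Q gives P = 113/2 - (3/2)q_A, so π_A = (113/2 - (3/2)q_A)q_A - 29q_A.
Leader FOC: 55/2 - 3q_A = 0, so q_A = 55/6.
Then q_Y = (63 - 3·(55/6))/6 = 71/12.

5.92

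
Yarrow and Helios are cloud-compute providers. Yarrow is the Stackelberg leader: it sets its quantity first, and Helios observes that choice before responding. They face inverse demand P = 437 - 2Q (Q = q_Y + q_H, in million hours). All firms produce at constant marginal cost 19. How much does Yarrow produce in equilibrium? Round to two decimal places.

Solve by backward induction. Given q_Y, the follower Helios maximises π_H = (437 - 2q_Y - 2q_H)q_H - 19q_H.
Setting the follower's marginal profit to zero, 418 - 2q_Y - 4q_H = 0, i.e. q_H = (418 - 2q_Y)/4.
The leader anticipates this reaction. Substituting into P = 437 - 2Q gives P = 228 - q_Y, so π_Y = (228 - q_Y)q_Y - 19q_Y.
Leader FOC: 209 - 2q_Y = 0, so q_Y = 209/2.
Then q_H = (418 - 2·(209/2))/4 = 209/4.

104.50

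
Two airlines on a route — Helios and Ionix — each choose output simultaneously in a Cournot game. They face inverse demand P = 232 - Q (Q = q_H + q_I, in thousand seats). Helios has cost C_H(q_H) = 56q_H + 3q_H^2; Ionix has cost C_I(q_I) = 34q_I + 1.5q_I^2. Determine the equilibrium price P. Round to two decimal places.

178.41

Helios's profit: π_H = (232 - Q)q_H - (56q_H + 3q_H²). Setting ∂π_H/∂q_H = 0: 176 - 8q_H - (q_I) = 0.
Ionix's profit: π_I = (232 - Q)q_I - (34q_I + (3/2)q_I²). Setting ∂π_I/∂q_I = 0: 198 - 5q_I - (q_H) = 0.
So q_H = (176 - q_I)/8 and q_I = (198 - q_H)/5.
Substituting one into the other gives q_H = 682/39 and q_I = 1408/39.
Total output Q = 53.5897, so price P = 232 - 53.5897 = 178.4103.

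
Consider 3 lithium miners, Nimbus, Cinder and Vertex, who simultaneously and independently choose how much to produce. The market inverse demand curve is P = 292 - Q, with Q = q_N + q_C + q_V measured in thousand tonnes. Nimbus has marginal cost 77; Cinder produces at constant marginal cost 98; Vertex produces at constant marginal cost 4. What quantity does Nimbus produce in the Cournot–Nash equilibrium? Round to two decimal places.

40.75

Nimbus's profit: π_N = (292 - Q)q_N - (77q_N). Setting ∂π_N/∂q_N = 0: 215 - 2q_N - (q_C + q_V) = 0.
Cinder's first-order condition: 194 - 2q_C - (q_N + q_V) = 0.
Vertex's profit: π_V = (292 - Q)q_V - (4q_V). Setting ∂π_V/∂q_V = 0: 288 - 2q_V - (q_N + q_C) = 0.
Adding the 3 conditions: 697 − 2Q − 2Q = 0, i.e. Q = 697/4.
Back-substituting: q_N = (215 − 697/4) = 163/4, q_C = (194 − 697/4) = 79/4, q_V = (288 − 697/4) = 455/4.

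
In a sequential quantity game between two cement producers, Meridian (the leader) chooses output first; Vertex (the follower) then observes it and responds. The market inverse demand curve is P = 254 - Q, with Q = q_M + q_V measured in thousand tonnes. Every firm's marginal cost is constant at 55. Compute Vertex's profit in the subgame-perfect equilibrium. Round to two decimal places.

Solve by backward induction. Given q_M, the follower Vertex maximises π_V = (254 - q_M - q_V)q_V - 55q_V.
Follower FOC: 199 - q_M - 2q_V = 0, so q_V(q_M) = (199 - q_M)/2.
The leader anticipates this reaction. Substituting into P = 254 - Q gives P = 309/2 - (1/2)q_M, so π_M = (309/2 - (1/2)q_M)q_M - 55q_M.
The leader's first-order condition 199/2 - q_M = 0 yields q_M = 199/2.
Then q_V = (199 - 199/2)/2 = 199/4.
Price P = 254 - 597/4 = 419/4.
Vertex's profit: (419/4 - 55)·(199/4) = 2475.0625.

2475.06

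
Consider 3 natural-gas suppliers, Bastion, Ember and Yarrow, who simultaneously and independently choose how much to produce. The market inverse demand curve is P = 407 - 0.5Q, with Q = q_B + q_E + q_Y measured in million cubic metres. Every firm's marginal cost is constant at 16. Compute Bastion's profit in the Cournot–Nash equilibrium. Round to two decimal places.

A representative firm's profit is π_i = q_i(407 - 0.5Q) - 16q_i.
First-order condition (treating rivals' output as given): 391 - q_i - (1/2)·Σ_{j≠i} q_j = 0.
By symmetry each firm produces the same amount; substituting Σ_{j≠i} q_j = 2q_i yields q_i = 391/2.
Price P = 407 - (1/2)·(1173/2) = 455/4.
Bastion's profit: (455/4 - 16)·(391/2) = 19110.1250.

19110.13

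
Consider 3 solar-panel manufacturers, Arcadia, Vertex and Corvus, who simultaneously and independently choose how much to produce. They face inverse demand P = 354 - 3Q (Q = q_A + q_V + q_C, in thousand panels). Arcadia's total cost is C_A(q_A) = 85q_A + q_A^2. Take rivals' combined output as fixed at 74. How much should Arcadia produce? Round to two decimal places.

With rivals' combined output fixed at 74, Arcadia's profit is π_A = (354 - 3·74 - 3q_A)q_A - (85q_A + q_A²) = (132 - 3q_A)q_A - (85q_A + q_A²).
∂π_A/∂q_A = 47 - 8q_A = 0, so q_A = 47/8.

5.88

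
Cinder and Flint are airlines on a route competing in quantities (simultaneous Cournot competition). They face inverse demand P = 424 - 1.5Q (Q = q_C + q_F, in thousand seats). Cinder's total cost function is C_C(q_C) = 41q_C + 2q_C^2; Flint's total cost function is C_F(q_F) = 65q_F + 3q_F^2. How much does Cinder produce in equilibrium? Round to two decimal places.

47.88

Cinder's profit: π_C = (424 - 1.5Q)q_C - (41q_C + 2q_C²). Setting ∂π_C/∂q_C = 0: 383 - 7q_C - (3/2)(q_F) = 0.
Flint's first-order condition: 359 - 9q_F - (3/2)(q_C) = 0.
So q_C = (383 - (3/2)q_F)/7 and q_F = (359 - (3/2)q_C)/9.
Substituting one into the other gives q_C = 47.8765 and q_F = 31.9095.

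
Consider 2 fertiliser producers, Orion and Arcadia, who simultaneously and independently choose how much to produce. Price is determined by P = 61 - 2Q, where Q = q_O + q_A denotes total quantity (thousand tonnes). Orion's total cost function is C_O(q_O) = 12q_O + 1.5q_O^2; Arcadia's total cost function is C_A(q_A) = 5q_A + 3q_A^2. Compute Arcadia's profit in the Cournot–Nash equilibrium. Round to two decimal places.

99.21

Orion's profit: π_O = (61 - 2Q)q_O - (12q_O + (3/2)q_O²). Setting ∂π_O/∂q_O = 0: 49 - 7q_O - 2(q_A) = 0.
Arcadia's profit: π_A = (61 - 2Q)q_A - (5q_A + 3q_A²). Setting ∂π_A/∂q_A = 0: 56 - 10q_A - 2(q_O) = 0.
So q_O = (49 - 2q_A)/7 and q_A = (56 - 2q_O)/10.
Substituting one into the other gives q_O = 63/11 and q_A = 49/11.
Price P = 61 - 2·(112/11) = 447/11.
Arcadia's profit: (447/11)·(49/11) - 5·(49/11) - 3(49/11)² = 99.2149.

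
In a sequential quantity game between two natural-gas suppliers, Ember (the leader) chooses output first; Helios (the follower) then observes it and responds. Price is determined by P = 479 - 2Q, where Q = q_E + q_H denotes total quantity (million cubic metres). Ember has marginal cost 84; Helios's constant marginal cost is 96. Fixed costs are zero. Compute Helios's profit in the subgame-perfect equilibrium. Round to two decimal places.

Solve by backward induction. Given q_E, the follower Helios maximises π_H = (479 - 2q_E - 2q_H)q_H - 96q_H.
Follower FOC: 383 - 2q_E - 4q_H = 0, so q_H(q_E) = (383 - 2q_E)/4.
Ember substitutes q_H(q_E) into its own profit: π_E = q_E(479 - 2q_E - (383 - 2q_E)/2) - 84q_E = (575/2 - q_E)q_E - 84q_E.
Leader FOC: 407/2 - 2q_E = 0, so q_E = 407/4.
Then q_H = (383 - 2·(407/4))/4 = 359/8.
Price P = 479 - 2·(1173/8) = 743/4.
Helios's profit: (743/4 - 96)·(359/8) = 4027.5313.

4027.53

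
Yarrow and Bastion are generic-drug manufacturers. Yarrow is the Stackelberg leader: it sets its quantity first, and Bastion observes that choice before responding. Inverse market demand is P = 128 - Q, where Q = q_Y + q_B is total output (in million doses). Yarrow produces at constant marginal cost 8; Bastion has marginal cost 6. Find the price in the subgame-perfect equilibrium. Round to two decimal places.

37.50

Solve by backward induction. Given q_Y, the follower Bastion maximises π_B = (128 - q_Y - q_B)q_B - 6q_B.
∂π_B/∂q_B = 122 - q_Y - 2q_B = 0 gives the reaction function q_B = (122 - q_Y)/2.
The leader anticipates this reaction. Substituting into P = 128 - Q gives P = 67 - (1/2)q_Y, so π_Y = (67 - (1/2)q_Y)q_Y - 8q_Y.
Maximising: ∂π_Y/∂q_Y = 59 - q_Y = 0, giving q_Y = 59.
Then q_B = (122 - 59)/2 = 63/2.
Total output Q = 181/2, so price P = 128 - 181/2 = 75/2.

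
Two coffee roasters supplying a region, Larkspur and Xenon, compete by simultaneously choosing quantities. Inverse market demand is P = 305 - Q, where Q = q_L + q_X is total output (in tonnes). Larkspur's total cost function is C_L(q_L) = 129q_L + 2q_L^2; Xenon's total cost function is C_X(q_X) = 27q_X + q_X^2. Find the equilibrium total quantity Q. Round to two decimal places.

Larkspur's profit: π_L = (305 - Q)q_L - (129q_L + 2q_L²). Setting ∂π_L/∂q_L = 0: 176 - 6q_L - (q_X) = 0.
Xenon's first-order condition: 278 - 4q_X - (q_L) = 0.
So q_L = (176 - q_X)/6 and q_X = (278 - q_L)/4.
Solving the pair: q_L = 426/23, q_X = 1492/23.
Total output Q = 426/23 + 1492/23 = 1918/23.

83.39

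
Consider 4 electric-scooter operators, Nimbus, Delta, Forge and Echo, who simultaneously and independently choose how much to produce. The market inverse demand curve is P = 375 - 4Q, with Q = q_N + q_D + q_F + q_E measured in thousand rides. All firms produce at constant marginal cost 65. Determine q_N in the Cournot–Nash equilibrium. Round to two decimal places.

Each firm earns π_i = (375 - 4Q)q_i - 65q_i.
First-order condition (treating rivals' output as given): 310 - 8q_i - 4·Σ_{j≠i} q_j = 0.
By symmetry each firm produces the same amount; substituting Σ_{j≠i} q_j = 3q_i yields q_i = 310/20 = 31/2.

15.50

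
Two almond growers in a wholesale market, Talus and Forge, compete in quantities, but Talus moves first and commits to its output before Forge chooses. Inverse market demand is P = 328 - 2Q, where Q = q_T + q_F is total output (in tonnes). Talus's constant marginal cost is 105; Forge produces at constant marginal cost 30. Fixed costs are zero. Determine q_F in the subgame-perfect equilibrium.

56

Solve by backward induction. Given q_T, the follower Forge maximises π_F = (328 - 2q_T - 2q_F)q_F - 30q_F.
Follower FOC: 298 - 2q_T - 4q_F = 0, so q_F(q_T) = (298 - 2q_T)/4.
The leader anticipates this reaction. Substituting into P = 328 - 2Q gives P = 179 - q_T, so π_T = (179 - q_T)q_T - 105q_T.
The leader's first-order condition 74 - 2q_T = 0 yields q_T = 37.
Then q_F = (298 - 2·37)/4 = 56.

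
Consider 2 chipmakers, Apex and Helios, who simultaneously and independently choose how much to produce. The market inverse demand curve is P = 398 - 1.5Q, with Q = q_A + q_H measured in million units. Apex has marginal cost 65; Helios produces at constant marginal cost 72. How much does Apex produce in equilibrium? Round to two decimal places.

Apex's profit: π_A = (398 - 1.5Q)q_A - (65q_A). Setting ∂π_A/∂q_A = 0: 333 - 3q_A - (3/2)(q_H) = 0.
Helios's first-order condition: 326 - 3q_H - (3/2)(q_A) = 0.
Rearranging gives the reaction functions q_A = (333 - (3/2)q_H)/3 and q_H = (326 - (3/2)q_A)/3.
Solving the pair: q_A = 680/9, q_H = 638/9.

75.56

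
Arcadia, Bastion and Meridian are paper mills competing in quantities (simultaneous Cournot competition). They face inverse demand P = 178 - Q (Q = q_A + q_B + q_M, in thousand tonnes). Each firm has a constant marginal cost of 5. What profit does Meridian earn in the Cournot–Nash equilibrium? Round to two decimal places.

A representative firm's profit is π_i = q_i(178 - Q) - 5q_i.
First-order condition (treating rivals' output as given): 173 - 2q_i - Σ_{j≠i} q_j = 0.
With identical firms every q_j equals q_i, so Σ_{j≠i} q_j = 2q_i and 173 = 4q_i, giving q_i = 173/4.
Price P = 178 - 519/4 = 193/4.
Meridian's profit: (193/4 - 5)·(173/4) = 1870.5625.

1870.56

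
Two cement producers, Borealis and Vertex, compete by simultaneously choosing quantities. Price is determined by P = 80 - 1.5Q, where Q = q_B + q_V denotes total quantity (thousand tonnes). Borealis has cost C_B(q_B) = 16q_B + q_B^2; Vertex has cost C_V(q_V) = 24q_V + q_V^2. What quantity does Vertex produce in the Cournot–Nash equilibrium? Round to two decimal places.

8.09

Borealis's profit: π_B = (80 - 1.5Q)q_B - (16q_B + q_B²). Setting ∂π_B/∂q_B = 0: 64 - 5q_B - (3/2)(q_V) = 0.
Vertex's profit: π_V = (80 - 1.5Q)q_V - (24q_V + q_V²). Setting ∂π_V/∂q_V = 0: 56 - 5q_V - (3/2)(q_B) = 0.
Rearranging gives the reaction functions q_B = (64 - (3/2)q_V)/5 and q_V = (56 - (3/2)q_B)/5.
Solving the pair: q_B = 944/91, q_V = 736/91.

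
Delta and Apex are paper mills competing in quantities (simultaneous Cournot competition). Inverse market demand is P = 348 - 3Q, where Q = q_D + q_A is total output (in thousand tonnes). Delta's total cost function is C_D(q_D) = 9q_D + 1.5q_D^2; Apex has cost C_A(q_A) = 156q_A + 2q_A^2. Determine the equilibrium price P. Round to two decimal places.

217.44

Delta's profit: π_D = (348 - 3Q)q_D - (9q_D + (3/2)q_D²). Setting ∂π_D/∂q_D = 0: 339 - 9q_D - 3(q_A) = 0.
Apex's profit: π_A = (348 - 3Q)q_A - (156q_A + 2q_A²). Setting ∂π_A/∂q_A = 0: 192 - 10q_A - 3(q_D) = 0.
So q_D = (339 - 3q_A)/9 and q_A = (192 - 3q_D)/10.
Substituting one into the other gives q_D = 938/27 and q_A = 79/9.
Total output Q = 1175/27, so price P = 348 - 3·(1175/27) = 1957/9.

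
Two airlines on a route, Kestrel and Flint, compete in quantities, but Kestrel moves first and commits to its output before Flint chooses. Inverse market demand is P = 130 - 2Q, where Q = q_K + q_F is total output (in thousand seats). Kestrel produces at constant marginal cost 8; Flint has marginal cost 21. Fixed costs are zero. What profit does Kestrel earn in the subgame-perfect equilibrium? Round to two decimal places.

1139.06

The follower Flint best-responds to any q_K: π_F = (130 - 2Q)q_F - 21q_F.
Follower FOC: 109 - 2q_K - 4q_F = 0, so q_F(q_K) = (109 - 2q_K)/4.
The leader anticipates this reaction. Substituting into P = 130 - 2Q gives P = 151/2 - q_K, so π_K = (151/2 - q_K)q_K - 8q_K.
Maximising: ∂π_K/∂q_K = 135/2 - 2q_K = 0, giving q_K = 135/4.
Then q_F = (109 - 2·(135/4))/4 = 83/8.
Price P = 130 - 2·(353/8) = 167/4.
Kestrel's profit: (167/4 - 8)·(135/4) = 1139.0625.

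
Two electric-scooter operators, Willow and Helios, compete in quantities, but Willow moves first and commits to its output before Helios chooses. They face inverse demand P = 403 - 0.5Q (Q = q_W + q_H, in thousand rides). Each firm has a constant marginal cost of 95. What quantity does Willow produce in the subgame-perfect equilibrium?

Solve by backward induction. Given q_W, the follower Helios maximises π_H = (403 - (1/2)q_W - (1/2)q_H)q_H - 95q_H.
Follower FOC: 308 - (1/2)q_W - q_H = 0, so q_H(q_W) = (308 - (1/2)q_W).
The leader anticipates this reaction. Substituting into P = 403 - 0.5Q gives P = 249 - (1/4)q_W, so π_W = (249 - (1/4)q_W)q_W - 95q_W.
Maximising: ∂π_W/∂q_W = 154 - (1/2)q_W = 0, giving q_W = 308.
Then q_H = (308 - (1/2)·308) = 154.

308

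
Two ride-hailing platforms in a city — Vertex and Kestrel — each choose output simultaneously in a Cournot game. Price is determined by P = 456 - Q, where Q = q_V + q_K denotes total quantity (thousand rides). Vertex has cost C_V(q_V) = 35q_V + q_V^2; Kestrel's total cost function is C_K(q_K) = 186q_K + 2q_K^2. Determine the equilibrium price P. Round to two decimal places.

Vertex's profit: π_V = (456 - Q)q_V - (35q_V + q_V²). Setting ∂π_V/∂q_V = 0: 421 - 4q_V - (q_K) = 0.
Kestrel's profit: π_K = (456 - Q)q_K - (186q_K + 2q_K²). Setting ∂π_K/∂q_K = 0: 270 - 6q_K - (q_V) = 0.
So q_V = (421 - q_K)/4 and q_K = (270 - q_V)/6.
Substituting one into the other gives q_V = 98.0870 and q_K = 659/23.
Total output Q = 126.7391, so price P = 456 - 126.7391 = 329.2609.

329.26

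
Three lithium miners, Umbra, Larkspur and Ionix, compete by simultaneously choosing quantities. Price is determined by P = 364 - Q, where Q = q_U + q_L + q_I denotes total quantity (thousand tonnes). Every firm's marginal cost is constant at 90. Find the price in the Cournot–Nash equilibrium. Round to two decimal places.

158.50

A representative firm's profit is π_i = q_i(364 - Q) - 90q_i.
Setting ∂π_i/∂q_i = 0 with rivals' quantities fixed: 274 - 2q_i - Σ_{j≠i} q_j = 0.
By symmetry each firm produces the same amount; substituting Σ_{j≠i} q_j = 2q_i yields q_i = 274/4 = 137/2.
Total output Q = 411/2, so price P = 364 - 411/2 = 317/2.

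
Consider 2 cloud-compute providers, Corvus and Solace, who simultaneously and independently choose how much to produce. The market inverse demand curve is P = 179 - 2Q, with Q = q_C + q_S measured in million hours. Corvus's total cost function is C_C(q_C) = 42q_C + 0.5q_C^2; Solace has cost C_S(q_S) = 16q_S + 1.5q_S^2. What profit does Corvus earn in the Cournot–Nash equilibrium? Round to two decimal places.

Corvus's profit: π_C = (179 - 2Q)q_C - (42q_C + (1/2)q_C²). Setting ∂π_C/∂q_C = 0: 137 - 5q_C - 2(q_S) = 0.
Solace's profit: π_S = (179 - 2Q)q_S - (16q_S + (3/2)q_S²). Setting ∂π_S/∂q_S = 0: 163 - 7q_S - 2(q_C) = 0.
So q_C = (137 - 2q_S)/5 and q_S = (163 - 2q_C)/7.
Solving the pair: q_C = 633/31, q_S = 541/31.
Price P = 179 - 2·(1174/31) = 103.2581.
Corvus's profit: 103.2581·(633/31) - 42·(633/31) - (1/2)(633/31)² = 1042.3751.

1042.38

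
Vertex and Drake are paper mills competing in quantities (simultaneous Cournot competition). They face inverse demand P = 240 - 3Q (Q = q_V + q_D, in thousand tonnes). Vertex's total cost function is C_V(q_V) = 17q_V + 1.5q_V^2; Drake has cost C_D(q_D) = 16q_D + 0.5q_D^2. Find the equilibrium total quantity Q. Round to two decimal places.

41.41

Vertex's profit: π_V = (240 - 3Q)q_V - (17q_V + (3/2)q_V²). Setting ∂π_V/∂q_V = 0: 223 - 9q_V - 3(q_D) = 0.
Drake's first-order condition: 224 - 7q_D - 3(q_V) = 0.
Best responses: q_V = (223 - 3q_D)/9, q_D = (224 - 3q_V)/7.
Solving the pair: q_V = 889/54, q_D = 449/18.
Total output Q = 889/54 + 449/18 = 1118/27.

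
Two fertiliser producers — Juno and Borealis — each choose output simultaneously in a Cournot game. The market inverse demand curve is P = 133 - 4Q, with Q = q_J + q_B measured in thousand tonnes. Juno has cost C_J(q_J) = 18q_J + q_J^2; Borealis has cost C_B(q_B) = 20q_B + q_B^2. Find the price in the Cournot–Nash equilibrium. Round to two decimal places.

Juno's profit: π_J = (133 - 4Q)q_J - (18q_J + q_J²). Setting ∂π_J/∂q_J = 0: 115 - 10q_J - 4(q_B) = 0.
Borealis's first-order condition: 113 - 10q_B - 4(q_J) = 0.
Rearranging gives the reaction functions q_J = (115 - 4q_B)/10 and q_B = (113 - 4q_J)/10.
Substituting one into the other gives q_J = 349/42 and q_B = 335/42.
Total output Q = 114/7, so price P = 133 - 4·(114/7) = 475/7.

67.86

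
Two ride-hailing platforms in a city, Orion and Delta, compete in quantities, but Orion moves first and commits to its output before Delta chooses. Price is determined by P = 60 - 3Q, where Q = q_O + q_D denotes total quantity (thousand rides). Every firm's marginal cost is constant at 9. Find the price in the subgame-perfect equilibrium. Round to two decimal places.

Solve by backward induction. Given q_O, the follower Delta maximises π_D = (60 - 3q_O - 3q_D)q_D - 9q_D.
∂π_D/∂q_D = 51 - 3q_O - 6q_D = 0 gives the reaction function q_D = (51 - 3q_O)/6.
The leader anticipates this reaction. Substituting into P = 60 - 3Q gives P = 69/2 - (3/2)q_O, so π_O = (69/2 - (3/2)q_O)q_O - 9q_O.
The leader's first-order condition 51/2 - 3q_O = 0 yields q_O = 17/2.
Then q_D = (51 - 3·(17/2))/6 = 17/4.
Total output Q = 51/4, so price P = 60 - 3·(51/4) = 87/4.

21.75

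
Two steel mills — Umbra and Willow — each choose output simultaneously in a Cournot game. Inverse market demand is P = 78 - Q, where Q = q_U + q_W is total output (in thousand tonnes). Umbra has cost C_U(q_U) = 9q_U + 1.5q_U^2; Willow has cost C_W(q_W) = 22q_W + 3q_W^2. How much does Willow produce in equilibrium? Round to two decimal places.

5.41

Umbra's profit: π_U = (78 - Q)q_U - (9q_U + (3/2)q_U²). Setting ∂π_U/∂q_U = 0: 69 - 5q_U - (q_W) = 0.
Willow's profit: π_W = (78 - Q)q_W - (22q_W + 3q_W²). Setting ∂π_W/∂q_W = 0: 56 - 8q_W - (q_U) = 0.
Best responses: q_U = (69 - q_W)/5, q_W = (56 - q_U)/8.
Solving the pair: q_U = 496/39, q_W = 211/39.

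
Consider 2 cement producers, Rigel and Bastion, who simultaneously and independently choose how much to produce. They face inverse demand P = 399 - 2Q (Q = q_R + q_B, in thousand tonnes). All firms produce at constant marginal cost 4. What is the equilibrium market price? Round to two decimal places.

135.67

A representative firm's profit is π_i = q_i(399 - 2Q) - 4q_i.
Setting ∂π_i/∂q_i = 0 with rivals' quantities fixed: 395 - 4q_i - 2q_j = 0.
By symmetry each firm produces the same amount; substituting q_j = q_i yields q_i = 395/6.
Total output Q = 395/3, so price P = 399 - 2·(395/3) = 407/3.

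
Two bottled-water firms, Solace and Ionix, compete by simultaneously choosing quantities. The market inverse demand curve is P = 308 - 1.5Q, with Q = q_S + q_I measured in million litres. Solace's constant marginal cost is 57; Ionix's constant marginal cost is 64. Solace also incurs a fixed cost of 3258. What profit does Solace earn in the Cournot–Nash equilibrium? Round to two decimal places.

Solace's profit: π_S = (308 - 1.5Q)q_S - (57q_S). Setting ∂π_S/∂q_S = 0: 251 - 3q_S - (3/2)(q_I) = 0.
Ionix's first-order condition: 244 - 3q_I - (3/2)(q_S) = 0.
Rearranging gives the reaction functions q_S = (251 - (3/2)q_I)/3 and q_I = (244 - (3/2)q_S)/3.
Solving the pair: q_S = 172/3, q_I = 158/3.
Price P = 308 - (3/2)·110 = 143.
Solace's profit: (143 - 57)·(172/3) - 3258 = 1672.6667.

1672.67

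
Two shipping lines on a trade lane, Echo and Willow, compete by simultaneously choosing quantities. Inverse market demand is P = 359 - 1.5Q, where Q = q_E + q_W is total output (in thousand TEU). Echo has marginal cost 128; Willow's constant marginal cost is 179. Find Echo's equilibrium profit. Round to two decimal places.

5890.67

Echo's profit: π_E = (359 - 1.5Q)q_E - (128q_E). Setting ∂π_E/∂q_E = 0: 231 - 3q_E - (3/2)(q_W) = 0.
Willow's profit: π_W = (359 - 1.5Q)q_W - (179q_W). Setting ∂π_W/∂q_W = 0: 180 - 3q_W - (3/2)(q_E) = 0.
Rearranging gives the reaction functions q_E = (231 - (3/2)q_W)/3 and q_W = (180 - (3/2)q_E)/3.
Solving the pair: q_E = 188/3, q_W = 86/3.
Price P = 359 - (3/2)·(274/3) = 222.
Echo's profit: (222 - 128)·(188/3) = 5890.6667.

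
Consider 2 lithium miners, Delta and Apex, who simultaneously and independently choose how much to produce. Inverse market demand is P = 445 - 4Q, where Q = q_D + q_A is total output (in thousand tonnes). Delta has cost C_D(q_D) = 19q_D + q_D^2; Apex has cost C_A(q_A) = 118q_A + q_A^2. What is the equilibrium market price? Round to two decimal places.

Delta's profit: π_D = (445 - 4Q)q_D - (19q_D + q_D²). Setting ∂π_D/∂q_D = 0: 426 - 10q_D - 4(q_A) = 0.
Apex's profit: π_A = (445 - 4Q)q_A - (118q_A + q_A²). Setting ∂π_A/∂q_A = 0: 327 - 10q_A - 4(q_D) = 0.
Rearranging gives the reaction functions q_D = (426 - 4q_A)/10 and q_A = (327 - 4q_D)/10.
Solving the pair: q_D = 246/7, q_A = 261/14.
Total output Q = 753/14, so price P = 445 - 4·(753/14) = 1609/7.

229.86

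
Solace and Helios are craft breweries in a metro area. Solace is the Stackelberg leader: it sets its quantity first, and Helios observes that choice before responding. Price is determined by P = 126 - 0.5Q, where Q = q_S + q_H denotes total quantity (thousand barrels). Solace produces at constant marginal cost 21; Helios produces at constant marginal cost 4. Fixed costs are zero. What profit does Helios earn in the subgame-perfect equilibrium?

Solve by backward induction. Given q_S, the follower Helios maximises π_H = (126 - (1/2)q_S - (1/2)q_H)q_H - 4q_H.
Setting the follower's marginal profit to zero, 122 - (1/2)q_S - q_H = 0, i.e. q_H = (122 - (1/2)q_S).
The leader anticipates this reaction. Substituting into P = 126 - 0.5Q gives P = 65 - (1/4)q_S, so π_S = (65 - (1/4)q_S)q_S - 21q_S.
Leader FOC: 44 - (1/2)q_S = 0, so q_S = 88.
Then q_H = (122 - (1/2)·88) = 78.
Price P = 126 - (1/2)·166 = 43.
Helios's profit: (43 - 4)·78 = 3042.

3042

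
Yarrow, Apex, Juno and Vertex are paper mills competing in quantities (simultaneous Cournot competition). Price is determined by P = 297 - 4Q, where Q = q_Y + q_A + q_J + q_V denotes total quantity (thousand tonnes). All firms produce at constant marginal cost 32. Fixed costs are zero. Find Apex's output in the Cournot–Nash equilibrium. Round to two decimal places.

A representative firm's profit is π_i = q_i(297 - 4Q) - 32q_i.
First-order condition (treating rivals' output as given): 265 - 8q_i - 4·Σ_{j≠i} q_j = 0.
By symmetry each firm produces the same amount; substituting Σ_{j≠i} q_j = 3q_i yields q_i = 265/20 = 53/4.

13.25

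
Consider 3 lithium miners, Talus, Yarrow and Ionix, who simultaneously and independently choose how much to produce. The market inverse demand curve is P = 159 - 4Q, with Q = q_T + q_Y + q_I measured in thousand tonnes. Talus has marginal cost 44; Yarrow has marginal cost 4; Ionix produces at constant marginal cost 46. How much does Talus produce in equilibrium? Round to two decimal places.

4.81

Talus's profit: π_T = (159 - 4Q)q_T - (44q_T). Setting ∂π_T/∂q_T = 0: 115 - 8q_T - 4(q_Y + q_I) = 0.
Yarrow's profit: π_Y = (159 - 4Q)q_Y - (4q_Y). Setting ∂π_Y/∂q_Y = 0: 155 - 8q_Y - 4(q_T + q_I) = 0.
Ionix's first-order condition: 113 - 8q_I - 4(q_T + q_Y) = 0.
Adding the 3 first-order conditions: 383 − 16Q = 0, so Q = 383/16.
Back-substituting: q_T = (115 − 383/4)/4 = 77/16, q_Y = (155 − 383/4)/4 = 237/16, q_I = (113 − 383/4)/4 = 69/16.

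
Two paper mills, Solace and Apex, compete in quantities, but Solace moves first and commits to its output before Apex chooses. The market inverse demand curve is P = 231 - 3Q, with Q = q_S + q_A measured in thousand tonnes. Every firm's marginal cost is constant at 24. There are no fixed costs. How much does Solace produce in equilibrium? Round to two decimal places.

The follower Apex best-responds to any q_S: π_A = (231 - 3Q)q_A - 24q_A.
Setting the follower's marginal profit to zero, 207 - 3q_S - 6q_A = 0, i.e. q_A = (207 - 3q_S)/6.
The leader anticipates this reaction. Substituting into P = 231 - 3Q gives P = 255/2 - (3/2)q_S, so π_S = (255/2 - (3/2)q_S)q_S - 24q_S.
Maximising: ∂π_S/∂q_S = 207/2 - 3q_S = 0, giving q_S = 69/2.
Then q_A = (207 - 3·(69/2))/6 = 69/4.

34.50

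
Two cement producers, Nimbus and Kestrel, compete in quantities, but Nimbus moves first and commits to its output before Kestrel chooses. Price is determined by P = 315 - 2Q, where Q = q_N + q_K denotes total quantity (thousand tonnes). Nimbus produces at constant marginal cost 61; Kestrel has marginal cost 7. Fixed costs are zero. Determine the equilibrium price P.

The follower Kestrel best-responds to any q_N: π_K = (315 - 2Q)q_K - 7q_K.
∂π_K/∂q_K = 308 - 2q_N - 4q_K = 0 gives the reaction function q_K = (308 - 2q_N)/4.
Nimbus substitutes q_K(q_N) into its own profit: π_N = q_N(315 - 2q_N - (308 - 2q_N)/2) - 61q_N = (161 - q_N)q_N - 61q_N.
The leader's first-order condition 100 - 2q_N = 0 yields q_N = 50.
Then q_K = (308 - 2·50)/4 = 52.
Total output Q = 102, so price P = 315 - 2·102 = 111.

111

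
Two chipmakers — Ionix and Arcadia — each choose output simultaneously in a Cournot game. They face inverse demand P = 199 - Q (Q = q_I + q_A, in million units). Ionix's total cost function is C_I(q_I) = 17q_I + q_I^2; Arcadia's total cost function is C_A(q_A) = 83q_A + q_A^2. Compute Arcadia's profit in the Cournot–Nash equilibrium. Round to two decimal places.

706.88

Ionix's profit: π_I = (199 - Q)q_I - (17q_I + q_I²). Setting ∂π_I/∂q_I = 0: 182 - 4q_I - (q_A) = 0.
Arcadia's profit: π_A = (199 - Q)q_A - (83q_A + q_A²). Setting ∂π_A/∂q_A = 0: 116 - 4q_A - (q_I) = 0.
So q_I = (182 - q_A)/4 and q_A = (116 - q_I)/4.
Solving the pair: q_I = 204/5, q_A = 94/5.
Price P = 199 - 298/5 = 697/5.
Arcadia's profit: (697/5)·(94/5) - 83·(94/5) - (94/5)² = 706.8800.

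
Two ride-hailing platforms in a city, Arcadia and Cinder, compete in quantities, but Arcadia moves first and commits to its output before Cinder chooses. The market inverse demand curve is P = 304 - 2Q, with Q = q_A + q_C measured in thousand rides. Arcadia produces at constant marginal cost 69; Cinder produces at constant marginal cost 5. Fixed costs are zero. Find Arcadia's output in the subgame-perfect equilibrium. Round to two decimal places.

42.75

The follower Cinder best-responds to any q_A: π_C = (304 - 2Q)q_C - 5q_C.
Follower FOC: 299 - 2q_A - 4q_C = 0, so q_C(q_A) = (299 - 2q_A)/4.
The leader anticipates this reaction. Substituting into P = 304 - 2Q gives P = 309/2 - q_A, so π_A = (309/2 - q_A)q_A - 69q_A.
Maximising: ∂π_A/∂q_A = 171/2 - 2q_A = 0, giving q_A = 171/4.
Then q_C = (299 - 2·(171/4))/4 = 427/8.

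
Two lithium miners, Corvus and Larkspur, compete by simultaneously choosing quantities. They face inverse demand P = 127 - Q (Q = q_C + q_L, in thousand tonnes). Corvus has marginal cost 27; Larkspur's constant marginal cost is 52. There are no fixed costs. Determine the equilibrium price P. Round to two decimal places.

Corvus's profit: π_C = (127 - Q)q_C - (27q_C). Setting ∂π_C/∂q_C = 0: 100 - 2q_C - (q_L) = 0.
Larkspur's profit: π_L = (127 - Q)q_L - (52q_L). Setting ∂π_L/∂q_L = 0: 75 - 2q_L - (q_C) = 0.
Best responses: q_C = (100 - q_L)/2, q_L = (75 - q_C)/2.
Substituting one into the other gives q_C = 125/3 and q_L = 50/3.
Total output Q = 175/3, so price P = 127 - 175/3 = 206/3.

68.67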